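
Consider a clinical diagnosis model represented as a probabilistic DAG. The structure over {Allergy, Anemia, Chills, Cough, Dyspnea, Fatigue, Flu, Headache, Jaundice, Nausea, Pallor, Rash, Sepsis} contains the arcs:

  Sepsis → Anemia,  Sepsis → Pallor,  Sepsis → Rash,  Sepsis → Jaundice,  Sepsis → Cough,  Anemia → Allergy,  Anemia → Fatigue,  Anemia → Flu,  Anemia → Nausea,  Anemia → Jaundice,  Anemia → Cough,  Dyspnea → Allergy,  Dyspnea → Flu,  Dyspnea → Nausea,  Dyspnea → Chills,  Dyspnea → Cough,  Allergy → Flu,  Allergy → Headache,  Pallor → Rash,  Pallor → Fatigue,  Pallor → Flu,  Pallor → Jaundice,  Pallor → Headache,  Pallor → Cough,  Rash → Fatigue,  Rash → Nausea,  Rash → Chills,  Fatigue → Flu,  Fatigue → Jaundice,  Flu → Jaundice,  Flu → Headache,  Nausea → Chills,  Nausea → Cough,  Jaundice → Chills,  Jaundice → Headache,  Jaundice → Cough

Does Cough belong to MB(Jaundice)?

Cough is a child of Jaundice.
So Cough ∈ MB(Jaundice).

Yes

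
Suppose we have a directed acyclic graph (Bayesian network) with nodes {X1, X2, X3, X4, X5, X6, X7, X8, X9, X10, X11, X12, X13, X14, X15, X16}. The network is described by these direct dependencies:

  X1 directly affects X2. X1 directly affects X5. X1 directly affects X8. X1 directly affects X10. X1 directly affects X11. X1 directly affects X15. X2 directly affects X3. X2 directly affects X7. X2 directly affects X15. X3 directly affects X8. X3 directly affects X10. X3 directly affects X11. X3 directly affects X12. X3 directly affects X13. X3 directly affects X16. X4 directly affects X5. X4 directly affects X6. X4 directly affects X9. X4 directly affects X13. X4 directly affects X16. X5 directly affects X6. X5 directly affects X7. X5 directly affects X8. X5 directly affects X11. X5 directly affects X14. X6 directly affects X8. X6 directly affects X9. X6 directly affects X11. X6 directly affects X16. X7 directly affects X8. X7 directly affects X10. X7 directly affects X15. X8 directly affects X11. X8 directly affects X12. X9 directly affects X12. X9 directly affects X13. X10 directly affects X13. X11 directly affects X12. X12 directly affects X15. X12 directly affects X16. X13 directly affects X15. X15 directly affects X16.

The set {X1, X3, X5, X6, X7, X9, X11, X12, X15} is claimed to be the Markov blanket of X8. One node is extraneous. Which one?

X15

The Markov blanket of a node is its parents, its children, and the other parents of its children.
X8's parents: X1, X3, X5, X6, X7.
Ch(X8) = {X11, X12}.
For each child, the remaining parents (spouses of X8):
  X11 also has parents X1, X3, X5, X6.
  parents(X12) \ {X8} = {X3, X9, X11}.
MB(X8) = {X1, X3, X5, X6, X7, X9, X11, X12}.
X15 is neither a parent, child, nor co-parent of X8, so it does not belong.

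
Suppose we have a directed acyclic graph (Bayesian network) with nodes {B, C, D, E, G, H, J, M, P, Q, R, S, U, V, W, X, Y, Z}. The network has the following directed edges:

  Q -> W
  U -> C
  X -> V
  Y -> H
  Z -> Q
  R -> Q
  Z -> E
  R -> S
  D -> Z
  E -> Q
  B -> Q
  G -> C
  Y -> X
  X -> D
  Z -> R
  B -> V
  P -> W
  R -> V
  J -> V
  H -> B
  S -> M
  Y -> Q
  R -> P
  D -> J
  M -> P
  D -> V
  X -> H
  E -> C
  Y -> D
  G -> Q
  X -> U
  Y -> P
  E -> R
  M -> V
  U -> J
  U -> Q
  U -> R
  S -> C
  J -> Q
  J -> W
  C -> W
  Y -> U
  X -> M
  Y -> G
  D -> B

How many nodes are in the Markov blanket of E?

10

E's children: C, Q, R.
E has parent Z.
Other parents of E's children:
  R: U, Z
  Q: B, G, J, R, U, Y, Z
  C: G, S, U
MB(E) = {B, C, G, J, Q, R, S, U, Y, Z}, which has 10 nodes.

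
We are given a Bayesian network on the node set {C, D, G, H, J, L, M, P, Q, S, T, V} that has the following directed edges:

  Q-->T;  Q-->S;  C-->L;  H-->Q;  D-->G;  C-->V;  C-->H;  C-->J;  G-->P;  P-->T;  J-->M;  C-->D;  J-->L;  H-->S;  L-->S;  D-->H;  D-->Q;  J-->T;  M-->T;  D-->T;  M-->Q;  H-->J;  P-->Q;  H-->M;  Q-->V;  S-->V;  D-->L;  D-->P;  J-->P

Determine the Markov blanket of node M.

{D, H, J, P, Q, T}

M has parents H, J.
M has children Q, T.
Other parents of M's children:
  Q's other parents are D, H, P.
  T's other parents are D, J, P, Q.
Union: {H, J} ∪ {Q, T} ∪ {D, H, J, P, Q} = {D, H, J, P, Q, T}.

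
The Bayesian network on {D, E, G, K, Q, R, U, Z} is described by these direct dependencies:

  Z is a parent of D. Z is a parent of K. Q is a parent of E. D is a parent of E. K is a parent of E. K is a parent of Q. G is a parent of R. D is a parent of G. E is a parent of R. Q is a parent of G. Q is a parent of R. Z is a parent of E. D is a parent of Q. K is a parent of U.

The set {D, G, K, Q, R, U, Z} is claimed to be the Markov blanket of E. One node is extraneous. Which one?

E's parents: D, K, Q, Z.
Ch(E) = {R}.
Other parents of E's children:
  parents(R) \ {E} = {G, Q}.
MB(E) = {D, G, K, Q, R, Z}.
U is neither a parent, child, nor co-parent of E, so it does not belong.

U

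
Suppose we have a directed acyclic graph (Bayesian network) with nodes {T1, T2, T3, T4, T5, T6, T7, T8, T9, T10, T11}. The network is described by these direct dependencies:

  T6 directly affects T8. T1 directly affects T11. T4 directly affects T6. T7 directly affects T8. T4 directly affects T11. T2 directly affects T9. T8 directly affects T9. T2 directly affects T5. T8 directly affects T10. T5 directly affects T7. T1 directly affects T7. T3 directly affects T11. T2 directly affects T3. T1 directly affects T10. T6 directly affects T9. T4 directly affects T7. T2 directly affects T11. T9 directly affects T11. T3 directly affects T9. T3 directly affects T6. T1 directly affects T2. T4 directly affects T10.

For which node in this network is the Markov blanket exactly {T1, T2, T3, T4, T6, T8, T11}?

The target node must have every member of {T1, T2, T3, T4, T6, T8, T11} as a parent, child, or co-parent, and no others.
Parents of T9: T2, T3, T6, T8; children: T11; co-parents: T1, T2, T3, T4.
These exactly cover the given set, so the node is T9.

T9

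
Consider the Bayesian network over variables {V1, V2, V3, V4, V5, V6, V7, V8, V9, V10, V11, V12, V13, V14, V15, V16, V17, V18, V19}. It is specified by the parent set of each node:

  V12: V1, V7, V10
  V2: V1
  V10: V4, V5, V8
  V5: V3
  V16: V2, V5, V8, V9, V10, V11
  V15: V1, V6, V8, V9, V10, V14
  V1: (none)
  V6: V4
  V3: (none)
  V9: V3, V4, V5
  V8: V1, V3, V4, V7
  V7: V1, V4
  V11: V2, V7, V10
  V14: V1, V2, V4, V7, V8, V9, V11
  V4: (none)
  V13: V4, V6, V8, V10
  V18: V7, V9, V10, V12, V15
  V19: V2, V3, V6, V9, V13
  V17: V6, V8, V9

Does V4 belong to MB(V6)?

Yes

V4 is a parent of V6.
So V4 ∈ MB(V6).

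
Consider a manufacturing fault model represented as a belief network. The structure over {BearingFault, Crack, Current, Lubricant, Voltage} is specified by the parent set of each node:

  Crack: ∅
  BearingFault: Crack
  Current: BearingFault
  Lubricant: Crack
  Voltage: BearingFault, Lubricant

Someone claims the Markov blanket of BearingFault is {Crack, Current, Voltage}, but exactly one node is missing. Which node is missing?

The Markov blanket of a node is its parents, its children, and the other parents of its children.
Parents of BearingFault: Crack.
BearingFault has children Current, Voltage.
Parents of each child, excluding BearingFault:
  Current has no other parent.
  parents(Voltage) \ {BearingFault} = {Lubricant}.
MB(BearingFault) = {Crack, Current, Lubricant, Voltage}.
Comparing with the claimed set, Lubricant is missing.

Lubricant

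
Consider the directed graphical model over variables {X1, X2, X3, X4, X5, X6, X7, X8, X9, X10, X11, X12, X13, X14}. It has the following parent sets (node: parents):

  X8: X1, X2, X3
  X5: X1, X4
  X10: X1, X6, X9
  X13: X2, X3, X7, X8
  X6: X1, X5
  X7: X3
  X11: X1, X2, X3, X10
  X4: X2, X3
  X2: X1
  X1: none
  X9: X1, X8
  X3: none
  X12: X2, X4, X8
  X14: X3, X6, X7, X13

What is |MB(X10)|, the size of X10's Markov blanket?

6

The Markov blanket of a node is its parents, its children, and the other parents of its children.
Pa(X10) = {X1, X6, X9}.
Ch(X10) = {X11}.
Parents of each child, excluding X10:
  X11: X1, X2, X3
MB(X10) = {X1, X2, X3, X6, X9, X11}, which has 6 nodes.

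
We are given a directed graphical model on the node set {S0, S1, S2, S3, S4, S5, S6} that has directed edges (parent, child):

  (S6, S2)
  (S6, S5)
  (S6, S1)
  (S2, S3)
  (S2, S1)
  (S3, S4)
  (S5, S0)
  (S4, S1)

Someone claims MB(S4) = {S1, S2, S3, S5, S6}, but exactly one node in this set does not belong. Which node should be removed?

S5

A node's Markov blanket = Pa ∪ Ch ∪ (parents of Ch other than the node itself).
S4 has parent S3.
S4's children: S1.
Other parents of S4's children:
  S1: S2, S6
MB(S4) = {S1, S2, S3, S6}.
S5 is neither a parent, child, nor co-parent of S4, so it does not belong.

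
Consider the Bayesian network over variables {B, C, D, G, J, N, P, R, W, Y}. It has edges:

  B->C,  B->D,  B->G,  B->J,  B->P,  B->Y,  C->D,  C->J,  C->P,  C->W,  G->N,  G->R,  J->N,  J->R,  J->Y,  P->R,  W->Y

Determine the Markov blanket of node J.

Parents of J: B, C.
J has children N, R, Y.
For each child, the remaining parents (spouses of J):
  N's other parent is G.
  R also has parents G, P.
  parents(Y) \ {J} = {B, W}.
Taking the union gives {B, C, G, N, P, R, W, Y}.

{B, C, G, N, P, R, W, Y}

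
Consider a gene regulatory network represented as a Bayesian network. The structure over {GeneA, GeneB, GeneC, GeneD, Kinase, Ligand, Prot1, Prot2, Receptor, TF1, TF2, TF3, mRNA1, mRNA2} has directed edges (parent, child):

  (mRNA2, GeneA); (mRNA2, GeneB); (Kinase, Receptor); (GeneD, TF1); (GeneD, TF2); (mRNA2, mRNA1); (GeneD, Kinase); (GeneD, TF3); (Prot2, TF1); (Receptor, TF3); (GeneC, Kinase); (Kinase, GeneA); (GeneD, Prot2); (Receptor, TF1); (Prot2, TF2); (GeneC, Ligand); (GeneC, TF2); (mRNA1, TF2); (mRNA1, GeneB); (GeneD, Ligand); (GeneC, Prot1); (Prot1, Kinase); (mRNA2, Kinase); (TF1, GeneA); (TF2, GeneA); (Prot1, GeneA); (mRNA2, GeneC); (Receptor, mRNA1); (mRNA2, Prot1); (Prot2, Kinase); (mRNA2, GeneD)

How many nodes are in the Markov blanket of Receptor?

7

Recall MB(v) = parents ∪ children ∪ spouses, where spouses are the other parents of v's children.
Pa(Receptor) = {Kinase}.
Children of Receptor: TF1, TF3, mRNA1.
For each child, the remaining parents (spouses of Receptor):
  mRNA1's other parent is mRNA2.
  parents(TF1) \ {Receptor} = {GeneD, Prot2}.
  parents(TF3) \ {Receptor} = {GeneD}.
MB(Receptor) = {GeneD, Kinase, Prot2, TF1, TF3, mRNA1, mRNA2}, which has 7 nodes.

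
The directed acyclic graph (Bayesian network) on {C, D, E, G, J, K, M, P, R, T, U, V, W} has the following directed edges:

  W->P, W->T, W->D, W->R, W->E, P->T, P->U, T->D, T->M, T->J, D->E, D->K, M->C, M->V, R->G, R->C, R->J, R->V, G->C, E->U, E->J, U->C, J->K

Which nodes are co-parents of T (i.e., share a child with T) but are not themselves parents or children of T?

{E, R}

Children of T: D, J, M.
  parents(D) \ {T} = {W}.
  M: no additional parents.
  J also has parents E, R.
Excluding nodes already adjacent to T (D, J, M, P, W), the co-parent-only contribution is {E, R}.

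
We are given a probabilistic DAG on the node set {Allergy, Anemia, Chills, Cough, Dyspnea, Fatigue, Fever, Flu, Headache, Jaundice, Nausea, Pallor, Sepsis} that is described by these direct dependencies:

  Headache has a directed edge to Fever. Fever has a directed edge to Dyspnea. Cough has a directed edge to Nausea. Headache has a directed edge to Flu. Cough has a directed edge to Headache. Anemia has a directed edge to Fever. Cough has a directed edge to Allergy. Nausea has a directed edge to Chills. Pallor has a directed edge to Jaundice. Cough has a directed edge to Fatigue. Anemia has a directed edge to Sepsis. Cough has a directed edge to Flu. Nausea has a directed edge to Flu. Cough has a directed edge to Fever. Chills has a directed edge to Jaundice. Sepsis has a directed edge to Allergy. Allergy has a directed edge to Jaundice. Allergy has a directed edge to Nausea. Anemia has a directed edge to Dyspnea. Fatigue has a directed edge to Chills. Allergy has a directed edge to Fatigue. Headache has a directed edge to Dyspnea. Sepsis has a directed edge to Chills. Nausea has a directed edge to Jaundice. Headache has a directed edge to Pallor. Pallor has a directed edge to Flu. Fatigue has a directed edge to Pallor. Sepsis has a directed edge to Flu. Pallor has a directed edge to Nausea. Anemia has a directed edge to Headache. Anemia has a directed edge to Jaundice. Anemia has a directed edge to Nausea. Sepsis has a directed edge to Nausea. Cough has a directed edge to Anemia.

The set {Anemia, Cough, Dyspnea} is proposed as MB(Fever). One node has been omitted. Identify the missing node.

Headache

Parents of Fever: Anemia, Cough, Headache.
Ch(Fever) = {Dyspnea}.
Parents of each child, excluding Fever:
  Dyspnea: Anemia, Headache
MB(Fever) = {Anemia, Cough, Dyspnea, Headache}.
Comparing with the claimed set, Headache is missing.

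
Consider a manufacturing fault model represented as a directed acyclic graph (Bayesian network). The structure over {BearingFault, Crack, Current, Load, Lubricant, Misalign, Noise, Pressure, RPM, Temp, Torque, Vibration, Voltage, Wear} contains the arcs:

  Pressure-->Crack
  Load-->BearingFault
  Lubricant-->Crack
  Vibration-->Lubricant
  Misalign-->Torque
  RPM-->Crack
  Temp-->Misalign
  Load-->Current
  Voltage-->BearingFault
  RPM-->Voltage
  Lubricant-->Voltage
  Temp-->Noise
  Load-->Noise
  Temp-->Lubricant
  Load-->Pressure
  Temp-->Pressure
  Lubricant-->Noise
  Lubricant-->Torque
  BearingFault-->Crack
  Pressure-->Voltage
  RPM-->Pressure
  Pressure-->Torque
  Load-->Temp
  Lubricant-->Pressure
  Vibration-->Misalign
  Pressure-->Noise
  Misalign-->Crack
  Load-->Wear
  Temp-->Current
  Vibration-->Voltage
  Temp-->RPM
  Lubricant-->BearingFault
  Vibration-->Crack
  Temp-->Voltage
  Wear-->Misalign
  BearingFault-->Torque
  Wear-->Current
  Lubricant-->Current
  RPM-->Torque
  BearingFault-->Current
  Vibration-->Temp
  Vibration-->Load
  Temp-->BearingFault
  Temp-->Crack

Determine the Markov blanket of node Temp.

{BearingFault, Crack, Current, Load, Lubricant, Misalign, Noise, Pressure, RPM, Vibration, Voltage, Wear}

Recall MB(v) = parents ∪ children ∪ spouses, where spouses are the other parents of v's children.
Ch(Temp) = {BearingFault, Crack, Current, Lubricant, Misalign, Noise, Pressure, RPM, Voltage}.
Temp's parents: Load, Vibration.
Other parents of Temp's children:
  Lubricant's other parent is Vibration.
  RPM: no additional parents.
  Pressure also has parents Load, Lubricant, RPM.
  parents(Voltage) \ {Temp} = {Lubricant, Pressure, RPM, Vibration}.
  Misalign also has parents Vibration, Wear.
  BearingFault also has parents Load, Lubricant, Voltage.
  Crack's other parents are BearingFault, Lubricant, Misalign, Pressure, RPM, Vibration.
  Current also has parents BearingFault, Load, Lubricant, Wear.
  Noise also has parents Load, Lubricant, Pressure.
Taking the union gives {BearingFault, Crack, Current, Load, Lubricant, Misalign, Noise, Pressure, RPM, Vibration, Voltage, Wear}.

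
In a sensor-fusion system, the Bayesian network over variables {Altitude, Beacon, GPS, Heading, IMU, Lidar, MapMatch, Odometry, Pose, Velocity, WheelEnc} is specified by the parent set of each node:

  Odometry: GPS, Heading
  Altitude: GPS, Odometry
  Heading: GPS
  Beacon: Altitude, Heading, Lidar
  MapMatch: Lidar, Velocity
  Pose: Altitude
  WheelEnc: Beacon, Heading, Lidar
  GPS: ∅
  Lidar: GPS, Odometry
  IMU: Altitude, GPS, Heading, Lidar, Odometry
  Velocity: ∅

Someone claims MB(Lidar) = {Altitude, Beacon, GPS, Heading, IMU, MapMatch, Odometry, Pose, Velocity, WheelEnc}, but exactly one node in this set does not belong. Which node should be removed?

Pose

By definition, MB(Lidar) is built from Lidar's parents, Lidar's children, and the co-parents of Lidar.
Lidar has parents GPS, Odometry.
Lidar's children: Beacon, IMU, MapMatch, WheelEnc.
Parents of each child, excluding Lidar:
  Beacon: Altitude, Heading
  WheelEnc: Beacon, Heading
  MapMatch: Velocity
  IMU: Altitude, GPS, Heading, Odometry
MB(Lidar) = {Altitude, Beacon, GPS, Heading, IMU, MapMatch, Odometry, Velocity, WheelEnc}.
Pose is neither a parent, child, nor co-parent of Lidar, so it does not belong.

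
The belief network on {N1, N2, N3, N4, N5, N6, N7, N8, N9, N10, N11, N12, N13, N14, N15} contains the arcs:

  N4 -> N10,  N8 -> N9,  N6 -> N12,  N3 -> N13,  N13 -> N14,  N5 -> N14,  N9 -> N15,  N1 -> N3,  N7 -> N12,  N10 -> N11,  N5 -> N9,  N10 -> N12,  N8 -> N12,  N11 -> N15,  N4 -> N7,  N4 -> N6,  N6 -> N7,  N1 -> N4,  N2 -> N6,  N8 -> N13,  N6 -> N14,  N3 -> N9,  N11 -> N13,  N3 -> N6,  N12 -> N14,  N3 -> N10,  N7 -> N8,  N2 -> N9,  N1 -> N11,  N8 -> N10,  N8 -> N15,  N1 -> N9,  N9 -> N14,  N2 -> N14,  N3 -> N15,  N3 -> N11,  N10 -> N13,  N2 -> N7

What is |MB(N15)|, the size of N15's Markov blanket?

The Markov blanket of a node is its parents, its children, and the other parents of its children.
Pa(N15) = {N3, N8, N9, N11}.
N15's children: none.
N15 has no children, so there are no co-parents.
MB(N15) = {N3, N8, N9, N11}, which has 4 nodes.

4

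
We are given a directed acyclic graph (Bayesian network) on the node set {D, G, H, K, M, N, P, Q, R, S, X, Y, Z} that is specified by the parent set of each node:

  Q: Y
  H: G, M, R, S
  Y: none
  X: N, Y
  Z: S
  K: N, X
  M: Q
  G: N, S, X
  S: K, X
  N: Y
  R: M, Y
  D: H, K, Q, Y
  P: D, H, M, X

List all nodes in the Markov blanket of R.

{G, H, M, S, Y}

A node's Markov blanket = Pa ∪ Ch ∪ (parents of Ch other than the node itself).
Pa(R) = {M, Y}.
Ch(R) = {H}.
Other parents of R's children:
  H: G, M, S
MB(R) = {G, H, M, S, Y}.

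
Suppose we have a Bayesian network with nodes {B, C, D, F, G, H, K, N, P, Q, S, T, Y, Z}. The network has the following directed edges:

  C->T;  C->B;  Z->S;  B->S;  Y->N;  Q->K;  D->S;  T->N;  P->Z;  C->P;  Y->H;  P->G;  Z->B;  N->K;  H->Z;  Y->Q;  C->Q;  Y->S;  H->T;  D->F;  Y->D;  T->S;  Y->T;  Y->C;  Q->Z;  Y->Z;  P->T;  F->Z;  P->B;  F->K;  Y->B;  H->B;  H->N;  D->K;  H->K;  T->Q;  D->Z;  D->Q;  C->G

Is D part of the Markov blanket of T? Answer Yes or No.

D is a co-parent of T: both are parents of Q, S.
So D ∈ MB(T).

Yes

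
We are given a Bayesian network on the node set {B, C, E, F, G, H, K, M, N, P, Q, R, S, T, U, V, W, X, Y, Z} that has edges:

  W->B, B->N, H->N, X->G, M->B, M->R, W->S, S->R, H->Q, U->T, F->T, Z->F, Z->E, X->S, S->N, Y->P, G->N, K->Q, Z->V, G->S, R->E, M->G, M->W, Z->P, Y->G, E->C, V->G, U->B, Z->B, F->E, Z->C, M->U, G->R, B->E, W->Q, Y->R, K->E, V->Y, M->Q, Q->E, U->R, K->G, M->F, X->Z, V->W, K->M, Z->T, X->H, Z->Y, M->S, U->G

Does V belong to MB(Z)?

V is a child of Z.
So V ∈ MB(Z).

Yes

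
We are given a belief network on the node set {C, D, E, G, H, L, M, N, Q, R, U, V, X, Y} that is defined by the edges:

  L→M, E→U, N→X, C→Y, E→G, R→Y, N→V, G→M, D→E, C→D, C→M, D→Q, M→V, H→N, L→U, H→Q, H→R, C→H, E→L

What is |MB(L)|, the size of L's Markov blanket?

5

A node's Markov blanket = Pa ∪ Ch ∪ (parents of Ch other than the node itself).
L's parents: E.
L has children M, U.
Other parents of L's children:
  M: C, G
  U: E
MB(L) = {C, E, G, M, U}, which has 5 nodes.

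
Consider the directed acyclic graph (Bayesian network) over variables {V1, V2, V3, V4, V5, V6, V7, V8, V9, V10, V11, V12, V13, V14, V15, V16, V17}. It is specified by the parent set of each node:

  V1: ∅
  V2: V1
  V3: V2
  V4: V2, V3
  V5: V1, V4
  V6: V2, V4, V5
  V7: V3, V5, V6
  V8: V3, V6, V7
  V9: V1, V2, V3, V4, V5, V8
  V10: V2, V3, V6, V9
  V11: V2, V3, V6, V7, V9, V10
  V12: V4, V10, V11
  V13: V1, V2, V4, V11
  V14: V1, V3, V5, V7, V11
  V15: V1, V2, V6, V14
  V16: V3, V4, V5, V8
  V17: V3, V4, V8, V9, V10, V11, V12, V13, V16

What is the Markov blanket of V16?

By definition, MB(V16) is built from V16's parents, V16's children, and the co-parents of V16.
V16's parents: V3, V4, V5, V8.
V16 has child V17.
Parents of each child, excluding V16:
  V17 also has parents V3, V4, V8, V9, V10, V11, V12, V13.
MB(V16) = {V3, V4, V5, V8, V9, V10, V11, V12, V13, V17}.

{V3, V4, V5, V8, V9, V10, V11, V12, V13, V17}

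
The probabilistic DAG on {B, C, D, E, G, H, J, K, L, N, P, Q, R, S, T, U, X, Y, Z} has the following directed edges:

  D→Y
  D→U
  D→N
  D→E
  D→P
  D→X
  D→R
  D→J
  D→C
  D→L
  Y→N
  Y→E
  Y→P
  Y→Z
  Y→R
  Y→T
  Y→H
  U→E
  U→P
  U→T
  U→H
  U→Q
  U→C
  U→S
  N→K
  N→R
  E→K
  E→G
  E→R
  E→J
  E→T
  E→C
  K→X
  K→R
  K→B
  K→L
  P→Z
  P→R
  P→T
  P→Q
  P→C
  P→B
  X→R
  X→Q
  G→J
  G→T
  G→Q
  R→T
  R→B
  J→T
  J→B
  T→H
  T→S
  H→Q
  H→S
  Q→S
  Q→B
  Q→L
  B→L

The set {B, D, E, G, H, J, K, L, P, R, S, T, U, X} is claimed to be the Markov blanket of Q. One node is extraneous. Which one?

E

Recall MB(v) = parents ∪ children ∪ spouses, where spouses are the other parents of v's children.
Q's parents: G, H, P, U, X.
Ch(Q) = {B, L, S}.
Parents of each child, excluding Q:
  S: H, T, U
  B: J, K, P, R
  L: B, D, K
MB(Q) = {B, D, G, H, J, K, L, P, R, S, T, U, X}.
E is neither a parent, child, nor co-parent of Q, so it does not belong.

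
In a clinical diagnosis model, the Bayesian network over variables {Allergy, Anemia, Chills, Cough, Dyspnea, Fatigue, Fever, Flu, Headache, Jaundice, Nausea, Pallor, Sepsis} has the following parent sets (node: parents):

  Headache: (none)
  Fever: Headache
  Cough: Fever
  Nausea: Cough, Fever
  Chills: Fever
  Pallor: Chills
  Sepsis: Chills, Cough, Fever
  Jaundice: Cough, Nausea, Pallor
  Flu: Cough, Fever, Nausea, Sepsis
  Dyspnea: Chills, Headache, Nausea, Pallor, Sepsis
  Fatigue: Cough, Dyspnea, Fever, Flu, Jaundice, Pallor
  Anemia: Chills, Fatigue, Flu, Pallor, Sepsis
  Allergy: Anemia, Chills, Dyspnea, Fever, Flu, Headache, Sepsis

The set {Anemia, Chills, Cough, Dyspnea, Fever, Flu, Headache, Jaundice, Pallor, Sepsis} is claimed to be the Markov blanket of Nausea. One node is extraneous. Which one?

Anemia

Pa(Nausea) = {Cough, Fever}.
Nausea's children: Dyspnea, Flu, Jaundice.
Other parents of Nausea's children:
  Jaundice: Cough, Pallor
  Flu: Cough, Fever, Sepsis
  Dyspnea: Chills, Headache, Pallor, Sepsis
MB(Nausea) = {Chills, Cough, Dyspnea, Fever, Flu, Headache, Jaundice, Pallor, Sepsis}.
Anemia is neither a parent, child, nor co-parent of Nausea, so it does not belong.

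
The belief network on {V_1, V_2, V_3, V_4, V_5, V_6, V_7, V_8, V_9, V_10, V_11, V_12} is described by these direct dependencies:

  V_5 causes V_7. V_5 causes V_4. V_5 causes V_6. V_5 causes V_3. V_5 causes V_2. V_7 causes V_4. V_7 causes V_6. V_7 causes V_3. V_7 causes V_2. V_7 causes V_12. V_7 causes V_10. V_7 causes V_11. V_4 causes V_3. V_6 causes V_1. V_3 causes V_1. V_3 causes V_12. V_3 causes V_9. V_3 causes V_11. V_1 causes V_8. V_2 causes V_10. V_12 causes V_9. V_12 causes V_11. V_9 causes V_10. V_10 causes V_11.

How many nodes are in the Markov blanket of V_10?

V_10 has parents V_2, V_7, V_9.
Ch(V_10) = {V_11}.
Other parents of V_10's children:
  V_11's other parents are V_3, V_7, V_12.
MB(V_10) = {V_2, V_3, V_7, V_9, V_11, V_12}, which has 6 nodes.

6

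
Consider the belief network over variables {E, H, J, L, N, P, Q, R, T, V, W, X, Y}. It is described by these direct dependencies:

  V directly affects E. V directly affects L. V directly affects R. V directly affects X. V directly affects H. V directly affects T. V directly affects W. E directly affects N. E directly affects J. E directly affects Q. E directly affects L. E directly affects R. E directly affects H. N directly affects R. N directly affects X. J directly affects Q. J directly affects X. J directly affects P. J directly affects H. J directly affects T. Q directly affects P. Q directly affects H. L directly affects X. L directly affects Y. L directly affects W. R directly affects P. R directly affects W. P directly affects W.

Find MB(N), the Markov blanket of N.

{E, J, L, R, V, X}

N's parents: E.
N has children R, X.
Parents of each child, excluding N:
  R: E, V
  X: J, L, V
Taking the union gives {E, J, L, R, V, X}.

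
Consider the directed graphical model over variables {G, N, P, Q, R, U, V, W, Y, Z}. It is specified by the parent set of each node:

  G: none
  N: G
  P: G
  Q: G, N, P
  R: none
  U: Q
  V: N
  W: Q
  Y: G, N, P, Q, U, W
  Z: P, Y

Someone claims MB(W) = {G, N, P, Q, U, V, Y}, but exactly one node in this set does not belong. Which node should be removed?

V

By definition, MB(W) is built from W's parents, W's children, and the co-parents of W.
W has parent Q.
Ch(W) = {Y}.
Other parents of W's children:
  parents(Y) \ {W} = {G, N, P, Q, U}.
MB(W) = {G, N, P, Q, U, Y}.
V is neither a parent, child, nor co-parent of W, so it does not belong.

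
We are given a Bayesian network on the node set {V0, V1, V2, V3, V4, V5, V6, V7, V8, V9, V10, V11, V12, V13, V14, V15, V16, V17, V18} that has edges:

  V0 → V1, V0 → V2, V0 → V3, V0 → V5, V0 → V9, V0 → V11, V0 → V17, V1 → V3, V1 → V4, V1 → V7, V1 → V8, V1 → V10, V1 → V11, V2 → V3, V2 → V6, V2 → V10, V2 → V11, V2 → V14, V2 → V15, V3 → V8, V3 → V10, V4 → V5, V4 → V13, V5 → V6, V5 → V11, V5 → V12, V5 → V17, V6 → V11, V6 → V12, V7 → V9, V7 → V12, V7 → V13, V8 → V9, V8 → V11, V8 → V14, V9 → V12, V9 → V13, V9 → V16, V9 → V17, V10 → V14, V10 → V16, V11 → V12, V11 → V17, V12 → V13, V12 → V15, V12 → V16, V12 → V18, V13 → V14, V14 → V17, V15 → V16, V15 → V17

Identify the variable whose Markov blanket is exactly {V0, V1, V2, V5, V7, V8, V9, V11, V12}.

The target node must have every member of {V0, V1, V2, V5, V7, V8, V9, V11, V12} as a parent, child, or co-parent, and no others.
Parents of V6: V2, V5; children: V11, V12; co-parents: V0, V1, V2, V5, V7, V8, V9, V11.
These exactly cover the given set, so the node is V6.

V6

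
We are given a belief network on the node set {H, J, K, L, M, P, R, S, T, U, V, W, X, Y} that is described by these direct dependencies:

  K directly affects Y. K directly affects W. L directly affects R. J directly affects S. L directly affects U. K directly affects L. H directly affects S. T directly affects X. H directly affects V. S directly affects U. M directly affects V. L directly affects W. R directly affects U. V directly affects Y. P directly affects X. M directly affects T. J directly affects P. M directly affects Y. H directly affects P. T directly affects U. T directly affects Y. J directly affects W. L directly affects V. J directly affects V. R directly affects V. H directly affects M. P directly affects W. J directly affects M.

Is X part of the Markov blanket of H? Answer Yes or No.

The Markov blanket of a node is its parents, its children, and the other parents of its children.
Ch(H) = {M, P, S, V}.
H has no parents.
Other parents of H's children:
  parents(M) \ {H} = {J}.
  P's other parent is J.
  parents(S) \ {H} = {J}.
  parents(V) \ {H} = {J, L, M, R}.
MB(H) = {J, L, M, P, R, S, V}; X is not in this set.

No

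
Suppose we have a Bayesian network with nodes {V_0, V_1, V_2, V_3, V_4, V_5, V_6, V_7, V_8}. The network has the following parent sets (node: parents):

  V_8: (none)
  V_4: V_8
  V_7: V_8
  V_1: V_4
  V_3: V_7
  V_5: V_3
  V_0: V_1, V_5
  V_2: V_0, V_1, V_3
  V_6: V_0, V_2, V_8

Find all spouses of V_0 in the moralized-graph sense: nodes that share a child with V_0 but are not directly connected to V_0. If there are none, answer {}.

{V_3, V_8}

Children of V_0: V_2, V_6.
  parents(V_2) \ {V_0} = {V_1, V_3}.
  parents(V_6) \ {V_0} = {V_2, V_8}.
Excluding nodes already adjacent to V_0 (V_1, V_2, V_5, V_6), the co-parent-only contribution is {V_3, V_8}.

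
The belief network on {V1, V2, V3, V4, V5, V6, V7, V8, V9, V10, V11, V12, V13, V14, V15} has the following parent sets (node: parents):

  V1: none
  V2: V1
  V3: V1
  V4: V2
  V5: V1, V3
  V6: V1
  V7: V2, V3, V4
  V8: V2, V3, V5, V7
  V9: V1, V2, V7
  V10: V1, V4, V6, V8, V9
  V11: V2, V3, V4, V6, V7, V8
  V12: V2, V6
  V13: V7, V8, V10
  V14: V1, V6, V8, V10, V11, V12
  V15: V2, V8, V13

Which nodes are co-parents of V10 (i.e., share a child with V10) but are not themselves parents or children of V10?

{V7, V11, V12}

Children of V10: V13, V14.
  V13's other parents are V7, V8.
  parents(V14) \ {V10} = {V1, V6, V8, V11, V12}.
Excluding nodes already adjacent to V10 (V1, V4, V6, V8, V9, V13, V14), the co-parent-only contribution is {V7, V11, V12}.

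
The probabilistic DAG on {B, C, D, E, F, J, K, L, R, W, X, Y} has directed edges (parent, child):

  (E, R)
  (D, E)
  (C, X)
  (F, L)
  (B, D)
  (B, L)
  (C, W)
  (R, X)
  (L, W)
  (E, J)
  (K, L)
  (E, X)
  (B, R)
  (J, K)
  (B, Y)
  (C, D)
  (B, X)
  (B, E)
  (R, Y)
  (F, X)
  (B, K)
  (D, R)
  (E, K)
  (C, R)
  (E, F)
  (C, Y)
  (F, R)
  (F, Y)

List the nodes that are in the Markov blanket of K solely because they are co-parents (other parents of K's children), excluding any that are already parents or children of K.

{F}

Children of K: L.
  parents(L) \ {K} = {B, F}.
Excluding nodes already adjacent to K (B, E, J, L), the co-parent-only contribution is {F}.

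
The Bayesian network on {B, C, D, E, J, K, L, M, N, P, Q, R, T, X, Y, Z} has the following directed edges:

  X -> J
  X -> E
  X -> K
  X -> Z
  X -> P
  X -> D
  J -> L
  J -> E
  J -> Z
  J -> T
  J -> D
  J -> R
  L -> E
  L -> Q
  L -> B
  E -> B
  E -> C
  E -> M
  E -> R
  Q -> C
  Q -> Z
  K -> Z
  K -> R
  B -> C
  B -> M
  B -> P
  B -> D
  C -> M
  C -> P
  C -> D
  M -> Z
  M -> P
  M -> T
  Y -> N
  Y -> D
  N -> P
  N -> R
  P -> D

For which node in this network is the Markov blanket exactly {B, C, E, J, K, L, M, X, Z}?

Q

The target node must have every member of {B, C, E, J, K, L, M, X, Z} as a parent, child, or co-parent, and no others.
Parents of Q: L; children: C, Z; co-parents: B, E, J, K, M, X.
These exactly cover the given set, so the node is Q.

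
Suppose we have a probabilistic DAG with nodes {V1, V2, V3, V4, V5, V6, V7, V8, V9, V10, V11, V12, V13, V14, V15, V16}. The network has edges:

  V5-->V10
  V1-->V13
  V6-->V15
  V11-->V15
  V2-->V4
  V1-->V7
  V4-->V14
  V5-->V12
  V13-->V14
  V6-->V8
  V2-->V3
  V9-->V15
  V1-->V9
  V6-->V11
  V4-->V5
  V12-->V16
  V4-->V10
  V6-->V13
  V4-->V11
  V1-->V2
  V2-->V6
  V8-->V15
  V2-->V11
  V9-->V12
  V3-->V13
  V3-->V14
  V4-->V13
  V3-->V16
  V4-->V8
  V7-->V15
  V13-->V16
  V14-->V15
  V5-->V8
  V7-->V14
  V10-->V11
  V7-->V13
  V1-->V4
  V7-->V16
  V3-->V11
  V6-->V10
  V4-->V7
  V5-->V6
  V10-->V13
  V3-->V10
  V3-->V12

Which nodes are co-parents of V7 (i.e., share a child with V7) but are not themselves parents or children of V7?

Children of V7: V13, V14, V15, V16.
  V13 also has parents V1, V3, V4, V6, V10.
  V14's other parents are V3, V4, V13.
  V15 also has parents V6, V8, V9, V11, V14.
  V16 also has parents V3, V12, V13.
Excluding nodes already adjacent to V7 (V1, V4, V13, V14, V15, V16), the co-parent-only contribution is {V3, V6, V8, V9, V10, V11, V12}.

{V3, V6, V8, V9, V10, V11, V12}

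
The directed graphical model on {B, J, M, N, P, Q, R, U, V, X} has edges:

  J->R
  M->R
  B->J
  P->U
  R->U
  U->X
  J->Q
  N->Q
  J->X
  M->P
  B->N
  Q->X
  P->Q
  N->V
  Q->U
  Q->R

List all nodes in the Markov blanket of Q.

{J, M, N, P, R, U, X}

Q has children R, U, X.
Q has parents J, N, P.
For each child, the remaining parents (spouses of Q):
  R: J, M
  U: P, R
  X: J, U
MB(Q) = {J, M, N, P, R, U, X}.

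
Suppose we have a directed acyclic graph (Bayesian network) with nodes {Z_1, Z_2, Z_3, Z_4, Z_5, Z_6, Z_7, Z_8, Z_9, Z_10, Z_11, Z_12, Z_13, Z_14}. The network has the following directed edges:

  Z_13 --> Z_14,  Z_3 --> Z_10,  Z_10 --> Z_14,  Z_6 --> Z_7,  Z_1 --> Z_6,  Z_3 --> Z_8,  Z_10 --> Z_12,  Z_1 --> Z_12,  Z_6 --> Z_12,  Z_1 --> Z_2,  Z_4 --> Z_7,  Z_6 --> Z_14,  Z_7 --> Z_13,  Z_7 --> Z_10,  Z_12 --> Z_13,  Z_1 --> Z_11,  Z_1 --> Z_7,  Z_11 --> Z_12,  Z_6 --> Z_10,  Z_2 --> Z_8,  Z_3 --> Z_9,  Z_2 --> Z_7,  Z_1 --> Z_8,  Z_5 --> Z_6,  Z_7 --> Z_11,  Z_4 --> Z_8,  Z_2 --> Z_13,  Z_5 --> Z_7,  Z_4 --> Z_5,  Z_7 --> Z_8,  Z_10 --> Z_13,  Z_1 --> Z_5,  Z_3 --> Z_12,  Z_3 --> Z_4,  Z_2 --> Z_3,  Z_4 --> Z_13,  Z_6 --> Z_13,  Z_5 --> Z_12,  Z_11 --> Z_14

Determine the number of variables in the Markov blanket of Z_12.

Z_12's parents: Z_1, Z_3, Z_5, Z_6, Z_10, Z_11.
Children of Z_12: Z_13.
Co-parents of Z_12 (other parents of its children):
  Z_13: Z_2, Z_4, Z_6, Z_7, Z_10
MB(Z_12) = {Z_1, Z_2, Z_3, Z_4, Z_5, Z_6, Z_7, Z_10, Z_11, Z_13}, which has 10 nodes.

10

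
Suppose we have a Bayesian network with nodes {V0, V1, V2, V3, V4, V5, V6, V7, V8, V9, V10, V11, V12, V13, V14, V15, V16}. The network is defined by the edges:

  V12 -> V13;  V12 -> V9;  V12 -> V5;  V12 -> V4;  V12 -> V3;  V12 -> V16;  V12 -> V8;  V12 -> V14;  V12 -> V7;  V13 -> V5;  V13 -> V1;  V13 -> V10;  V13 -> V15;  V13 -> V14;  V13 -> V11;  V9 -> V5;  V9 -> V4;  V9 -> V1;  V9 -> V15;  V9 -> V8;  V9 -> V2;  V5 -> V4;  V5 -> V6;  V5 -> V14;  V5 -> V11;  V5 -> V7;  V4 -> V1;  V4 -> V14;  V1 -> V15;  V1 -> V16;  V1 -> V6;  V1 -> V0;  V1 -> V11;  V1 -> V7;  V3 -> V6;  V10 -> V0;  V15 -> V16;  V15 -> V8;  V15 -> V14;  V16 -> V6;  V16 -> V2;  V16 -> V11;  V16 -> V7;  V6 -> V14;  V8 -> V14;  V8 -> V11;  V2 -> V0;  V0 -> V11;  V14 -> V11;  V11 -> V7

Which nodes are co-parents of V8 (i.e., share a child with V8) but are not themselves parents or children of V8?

{V0, V1, V4, V5, V6, V13, V16}

Children of V8: V11, V14.
  V14: V4, V5, V6, V12, V13, V15
  V11: V0, V1, V5, V13, V14, V16
Excluding nodes already adjacent to V8 (V9, V11, V12, V14, V15), the co-parent-only contribution is {V0, V1, V4, V5, V6, V13, V16}.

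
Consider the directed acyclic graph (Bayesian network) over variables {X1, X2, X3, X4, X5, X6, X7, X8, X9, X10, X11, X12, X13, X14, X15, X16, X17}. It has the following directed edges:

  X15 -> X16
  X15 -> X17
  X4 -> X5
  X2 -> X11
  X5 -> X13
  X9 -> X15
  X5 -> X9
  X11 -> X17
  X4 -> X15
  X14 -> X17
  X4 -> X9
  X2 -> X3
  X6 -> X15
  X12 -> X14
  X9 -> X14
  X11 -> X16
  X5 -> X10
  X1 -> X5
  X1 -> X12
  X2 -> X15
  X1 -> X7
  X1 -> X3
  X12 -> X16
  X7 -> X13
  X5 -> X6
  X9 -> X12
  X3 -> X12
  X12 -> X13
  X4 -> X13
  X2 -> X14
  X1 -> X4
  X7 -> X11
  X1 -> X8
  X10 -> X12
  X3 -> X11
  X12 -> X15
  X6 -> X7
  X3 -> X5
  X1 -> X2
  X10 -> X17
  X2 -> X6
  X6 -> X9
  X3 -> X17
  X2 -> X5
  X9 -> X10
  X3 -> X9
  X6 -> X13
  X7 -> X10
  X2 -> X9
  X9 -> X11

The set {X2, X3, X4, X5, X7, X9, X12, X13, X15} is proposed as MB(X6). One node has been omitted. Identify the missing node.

X1

A node's Markov blanket = Pa ∪ Ch ∪ (parents of Ch other than the node itself).
X6's parents: X2, X5.
X6 has children X7, X9, X13, X15.
Parents of each child, excluding X6:
  X7's other parent is X1.
  X9's other parents are X2, X3, X4, X5.
  X13 also has parents X4, X5, X7, X12.
  X15's other parents are X2, X4, X9, X12.
MB(X6) = {X1, X2, X3, X4, X5, X7, X9, X12, X13, X15}.
Comparing with the claimed set, X1 is missing.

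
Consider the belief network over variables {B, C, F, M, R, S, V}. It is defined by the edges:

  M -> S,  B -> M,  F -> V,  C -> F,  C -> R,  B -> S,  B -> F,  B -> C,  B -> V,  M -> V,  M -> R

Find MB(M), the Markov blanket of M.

By definition, MB(M) is built from M's parents, M's children, and the co-parents of M.
M has parent B.
M's children: R, S, V.
Parents of each child, excluding M:
  R's other parent is C.
  S also has parent B.
  V's other parents are B, F.
So the Markov blanket of M is {B, C, F, R, S, V}.

{B, C, F, R, S, V}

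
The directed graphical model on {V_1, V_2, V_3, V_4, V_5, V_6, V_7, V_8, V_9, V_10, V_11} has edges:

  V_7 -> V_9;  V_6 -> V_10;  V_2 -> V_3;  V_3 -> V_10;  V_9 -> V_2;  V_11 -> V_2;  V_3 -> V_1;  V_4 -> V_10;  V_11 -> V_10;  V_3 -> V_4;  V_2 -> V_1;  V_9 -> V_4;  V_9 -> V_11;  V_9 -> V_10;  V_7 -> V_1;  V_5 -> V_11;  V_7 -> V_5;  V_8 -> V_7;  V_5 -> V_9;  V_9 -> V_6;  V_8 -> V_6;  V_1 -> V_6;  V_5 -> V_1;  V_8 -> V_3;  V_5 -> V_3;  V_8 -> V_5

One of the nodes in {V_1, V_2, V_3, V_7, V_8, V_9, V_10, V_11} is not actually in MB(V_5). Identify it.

Parents of V_5: V_7, V_8.
Children of V_5: V_1, V_3, V_9, V_11.
For each child, the remaining parents (spouses of V_5):
  V_9: V_7
  V_11: V_9
  V_3: V_2, V_8
  V_1: V_2, V_3, V_7
MB(V_5) = {V_1, V_2, V_3, V_7, V_8, V_9, V_11}.
V_10 is neither a parent, child, nor co-parent of V_5, so it does not belong.

V_10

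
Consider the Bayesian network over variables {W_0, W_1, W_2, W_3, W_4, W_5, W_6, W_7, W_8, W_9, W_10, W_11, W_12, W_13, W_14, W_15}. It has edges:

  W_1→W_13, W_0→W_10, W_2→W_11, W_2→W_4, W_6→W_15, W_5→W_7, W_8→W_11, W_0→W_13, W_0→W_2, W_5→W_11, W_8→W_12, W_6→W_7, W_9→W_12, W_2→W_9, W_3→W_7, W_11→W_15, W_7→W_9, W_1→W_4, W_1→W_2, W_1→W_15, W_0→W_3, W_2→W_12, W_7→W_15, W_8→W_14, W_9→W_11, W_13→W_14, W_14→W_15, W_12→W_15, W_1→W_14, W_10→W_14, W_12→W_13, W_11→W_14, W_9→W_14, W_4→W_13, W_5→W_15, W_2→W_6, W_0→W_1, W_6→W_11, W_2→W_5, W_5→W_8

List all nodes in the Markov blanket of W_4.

Pa(W_4) = {W_1, W_2}.
W_4 has child W_13.
Other parents of W_4's children:
  W_13's other parents are W_0, W_1, W_12.
So the Markov blanket of W_4 is {W_0, W_1, W_2, W_12, W_13}.

{W_0, W_1, W_2, W_12, W_13}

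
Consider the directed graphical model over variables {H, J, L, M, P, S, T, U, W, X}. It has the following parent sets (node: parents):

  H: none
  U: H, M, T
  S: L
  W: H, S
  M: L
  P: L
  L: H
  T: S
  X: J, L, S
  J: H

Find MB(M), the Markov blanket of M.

A node's Markov blanket = Pa ∪ Ch ∪ (parents of Ch other than the node itself).
M's parents: L.
Children of M: U.
Co-parents of M (other parents of its children):
  parents(U) \ {M} = {H, T}.
Union: {L} ∪ {U} ∪ {H, T} = {H, L, T, U}.

{H, L, T, U}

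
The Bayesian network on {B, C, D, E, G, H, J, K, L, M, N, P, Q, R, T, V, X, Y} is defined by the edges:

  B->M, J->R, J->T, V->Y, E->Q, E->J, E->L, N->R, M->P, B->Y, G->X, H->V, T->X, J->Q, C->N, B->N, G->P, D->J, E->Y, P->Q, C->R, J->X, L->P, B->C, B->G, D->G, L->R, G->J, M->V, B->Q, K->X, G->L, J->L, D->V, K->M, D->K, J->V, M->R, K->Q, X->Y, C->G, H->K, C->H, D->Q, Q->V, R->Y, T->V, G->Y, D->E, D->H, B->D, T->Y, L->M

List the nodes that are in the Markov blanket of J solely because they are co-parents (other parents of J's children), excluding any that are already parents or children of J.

Children of J: L, Q, R, T, V, X.
  L: E, G
  Q: B, D, E, K, P
  R: C, L, M, N
  T: —
  V: D, H, M, Q, T
  X: G, K, T
Excluding nodes already adjacent to J (D, E, G, L, Q, R, T, V, X), the co-parent-only contribution is {B, C, H, K, M, N, P}.

{B, C, H, K, M, N, P}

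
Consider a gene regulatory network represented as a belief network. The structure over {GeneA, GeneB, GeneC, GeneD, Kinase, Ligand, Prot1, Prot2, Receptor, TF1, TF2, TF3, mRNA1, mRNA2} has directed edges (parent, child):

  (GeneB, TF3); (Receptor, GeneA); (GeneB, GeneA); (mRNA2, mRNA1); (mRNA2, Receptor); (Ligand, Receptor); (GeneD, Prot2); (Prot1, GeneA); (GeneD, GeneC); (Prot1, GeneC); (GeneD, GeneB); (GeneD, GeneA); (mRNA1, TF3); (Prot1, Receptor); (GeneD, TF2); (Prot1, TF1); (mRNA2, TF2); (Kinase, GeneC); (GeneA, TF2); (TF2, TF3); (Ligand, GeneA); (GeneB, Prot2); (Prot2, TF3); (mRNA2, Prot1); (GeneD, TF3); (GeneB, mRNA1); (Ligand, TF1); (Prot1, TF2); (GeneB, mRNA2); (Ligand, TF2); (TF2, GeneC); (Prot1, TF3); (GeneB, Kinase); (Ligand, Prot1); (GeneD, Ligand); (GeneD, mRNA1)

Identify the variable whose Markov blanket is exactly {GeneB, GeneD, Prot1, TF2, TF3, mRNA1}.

Prot2

The target node must have every member of {GeneB, GeneD, Prot1, TF2, TF3, mRNA1} as a parent, child, or co-parent, and no others.
Parents of Prot2: GeneB, GeneD; children: TF3; co-parents: GeneB, GeneD, Prot1, TF2, mRNA1.
These exactly cover the given set, so the node is Prot2.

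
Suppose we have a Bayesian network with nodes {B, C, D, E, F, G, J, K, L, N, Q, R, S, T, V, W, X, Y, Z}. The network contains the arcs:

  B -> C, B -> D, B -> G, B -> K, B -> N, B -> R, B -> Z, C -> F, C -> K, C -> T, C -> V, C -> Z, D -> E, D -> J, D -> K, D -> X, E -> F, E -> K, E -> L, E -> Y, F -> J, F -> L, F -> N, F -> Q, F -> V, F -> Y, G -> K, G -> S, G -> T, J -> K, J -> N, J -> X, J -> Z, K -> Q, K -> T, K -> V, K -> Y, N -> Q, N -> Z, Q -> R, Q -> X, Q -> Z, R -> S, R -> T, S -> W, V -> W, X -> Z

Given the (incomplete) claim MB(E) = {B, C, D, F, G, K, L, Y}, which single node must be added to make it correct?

By definition, MB(E) is built from E's parents, E's children, and the co-parents of E.
Pa(E) = {D}.
E has children F, K, L, Y.
Other parents of E's children:
  F: C
  K: B, C, D, G, J
  L: F
  Y: F, K
MB(E) = {B, C, D, F, G, J, K, L, Y}.
Comparing with the claimed set, J is missing.

J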